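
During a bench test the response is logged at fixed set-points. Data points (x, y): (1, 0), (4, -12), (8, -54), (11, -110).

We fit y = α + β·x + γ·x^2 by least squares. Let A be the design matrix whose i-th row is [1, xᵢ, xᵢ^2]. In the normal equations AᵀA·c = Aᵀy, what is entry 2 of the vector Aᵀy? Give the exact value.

Entry 2 ↔ basis x, so (Aᵀy)_{2} = Σᵢ (x)·yᵢ = (1)·(0) + (4)·(-12) + (8)·(-54) + (11)·(-110) = -1690.

-1690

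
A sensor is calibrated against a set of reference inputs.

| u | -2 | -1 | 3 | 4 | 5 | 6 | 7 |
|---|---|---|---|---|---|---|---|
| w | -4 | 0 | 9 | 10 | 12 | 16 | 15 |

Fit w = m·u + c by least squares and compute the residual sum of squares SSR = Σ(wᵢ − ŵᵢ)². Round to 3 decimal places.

The normal equations are: 140·m + 22·c = 336;  22·m + 7·c = 58.
(Σu·u = 140, Σu = 22, Σ1 = 7, Σu·w = 336, Σw = 58.)
Determinant 140·7 − 22² = 496.
m = (336·7 − 22·58)/496 = 269/124; c = (140·58 − 22·336)/496 = 91/62.
Residuals: -35/31, 87/124, 127/124, -9/62, -39/124, 47/31, -205/124; SSR = 247/31.

SSR = 7.968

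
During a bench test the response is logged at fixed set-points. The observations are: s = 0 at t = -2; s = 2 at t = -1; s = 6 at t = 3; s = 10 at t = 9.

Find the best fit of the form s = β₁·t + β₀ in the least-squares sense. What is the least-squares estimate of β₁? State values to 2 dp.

β₁ = 0.88

From the data, Σt·t = 95, Σt = 9, Σ1 = 4.
For Aᵀs: Σt·s = 106, Σs = 18.
Eliminating β₀: 4·(row 1) − 9·(row 2) gives 299·β₁ = 4·106 − 9·18 = 262, so β₁ = 262/299.
Then β₀ = (18 − 9·(262/299))/4 = 756/299.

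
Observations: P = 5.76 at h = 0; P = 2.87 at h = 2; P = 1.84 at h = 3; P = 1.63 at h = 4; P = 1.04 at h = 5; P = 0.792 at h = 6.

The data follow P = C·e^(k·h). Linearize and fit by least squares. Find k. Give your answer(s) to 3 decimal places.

k = -0.329

Linearized form: ln P = k·h + ln C. From the 6 transformed points,
Σh = 20.0000, Σ(h)² = 90.0000, Σln P = 3.7096, Σh·ln P = 4.6892.
Equations: 90.0000·k + 20.0000·ln C = 4.6892;  20.0000·k + 6·ln C = 3.7096.
Solving (det = 140.0000): k = -0.32898, ln C = 1.71487.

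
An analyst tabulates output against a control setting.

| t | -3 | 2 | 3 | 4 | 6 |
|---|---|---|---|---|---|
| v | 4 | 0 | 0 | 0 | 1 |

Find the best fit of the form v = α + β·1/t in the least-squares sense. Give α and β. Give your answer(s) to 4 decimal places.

α = 1.9683, β = -5.2817

With design matrix M, MᵀM = [[5, 11/12]; [11/12, 9/16]] and Mᵀv = [5, -7/6]ᵀ.
det = 5·(9/16) − (11/12)² = 71/36.
α = (5·(9/16) − (11/12)·(-7/6))/(71/36) = 559/284; β = (5·(-7/6) − (11/12)·5)/(71/36) = -375/71.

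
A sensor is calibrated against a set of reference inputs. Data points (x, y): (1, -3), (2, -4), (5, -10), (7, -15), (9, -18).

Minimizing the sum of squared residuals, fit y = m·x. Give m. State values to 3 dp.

m = -2.050

The normal system AᵀA·[m]ᵀ = Aᵀy is [[160]]·[m]ᵀ = [-328]ᵀ.
m = (-328)/160 = -2.05.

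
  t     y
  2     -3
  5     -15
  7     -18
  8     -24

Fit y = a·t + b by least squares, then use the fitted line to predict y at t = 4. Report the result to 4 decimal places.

ŷ = -10.0714

With design matrix X, XᵀX = [[142, 22]; [22, 4]] and Xᵀy = [-399, -60]ᵀ.
Eliminating b: 4·(row 1) − 22·(row 2) gives 84·a = 4·(-399) − 22·(-60) = -276, so a = -23/7.
Then b = ((-60) − 22·(-23/7))/4 = 43/14.
At t = 4: ŷ = (-23/7)·(4) + (43/14)·(1) = -141/14.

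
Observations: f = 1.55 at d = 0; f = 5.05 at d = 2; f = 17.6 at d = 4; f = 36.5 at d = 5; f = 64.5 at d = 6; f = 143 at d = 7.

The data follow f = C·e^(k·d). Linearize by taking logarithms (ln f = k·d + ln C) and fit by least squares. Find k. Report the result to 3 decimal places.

Linearized form: ln f = k·d + ln C. From the 6 transformed points,
AᵀA = [[130.0000, 24.0000]; [24.0000, 6]], rhs = [92.4368, 17.6524]ᵀ  (here Σd = 24.0000, Σ(d)² = 130.0000, Σln f = 17.6524, Σd·ln f = 92.4368).
Slope k = (n·Σd·ln f − Σd·Σln f)/(n·Σ(d)² − (Σd)²) = (6·92.4368 − 24.0000·17.6524)/204.0000 = 0.64198; ln C = (Σln f − k·Σd)/n = 0.37413.

k = 0.642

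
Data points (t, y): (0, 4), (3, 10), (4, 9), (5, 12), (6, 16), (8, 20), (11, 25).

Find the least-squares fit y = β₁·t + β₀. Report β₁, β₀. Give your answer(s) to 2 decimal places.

β₁ = 1.98, β₀ = 3.23

Forming AᵀA = [[271, 37]; [37, 7]] and Aᵀy = [657, 96]ᵀ gives AᵀA·[β₁, β₀]ᵀ = Aᵀy.
Eliminating β₀: 7·(row 1) − 37·(row 2) gives 528·β₁ = 7·657 − 37·96 = 1047, so β₁ = 349/176.
Then β₀ = (96 − 37·(349/176))/7 = 569/176.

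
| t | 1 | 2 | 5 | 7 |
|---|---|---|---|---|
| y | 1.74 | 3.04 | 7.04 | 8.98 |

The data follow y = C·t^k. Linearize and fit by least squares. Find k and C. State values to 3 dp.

k = 0.857, C = 1.721

Linearized form: ln y = k·ln t + ln C. From the 4 transformed points,
Sums: Σln t = 4.2485, Σ(ln t)² = 6.8573, Σln y = 5.8124, Σln t·ln y = 8.1829.
Normal system: [[6.8573, 4.2485]; [4.2485, 4]]·[k, ln C]ᵀ = [8.1829, 5.8124]ᵀ.
Slope k = (n·Σln t·ln y − Σln t·Σln y)/(n·Σ(ln t)² − (Σln t)²) = (4·8.1829 − 4.2485·5.8124)/9.3795 = 0.85698; ln C = (Σln y − k·Σln t)/n = 0.54287, so C = exp(0.54287) = 1.72094.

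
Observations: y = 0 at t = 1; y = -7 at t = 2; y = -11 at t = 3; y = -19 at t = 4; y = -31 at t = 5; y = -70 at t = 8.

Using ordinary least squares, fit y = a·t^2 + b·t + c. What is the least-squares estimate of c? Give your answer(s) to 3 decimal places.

The normal equations are: 5075·a + 737·b + 119·c = -5686;  737·a + 119·b + 23·c = -838;  119·a + 23·b + 6·c = -138.
(Σt^2·t^2 = 5075, Σt^2·t = 737, Σt^2 = 119, Σt·t = 119, Σt = 23, Σ1 = 6, Σt^2·y = -5686, Σt·y = -838, Σy = -138.)
Solving the 3×3 system (Gaussian elimination) gives a = -415/484, b = -5353/2420, c = 3007/1210.

c = 2.485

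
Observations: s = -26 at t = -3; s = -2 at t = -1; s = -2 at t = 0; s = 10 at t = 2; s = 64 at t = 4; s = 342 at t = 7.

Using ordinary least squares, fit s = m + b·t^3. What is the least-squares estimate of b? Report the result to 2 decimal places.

b = 1.00

Setting ∂/∂m … = 0 gives: 6·m + 387·b = 386;  387·m + 122539·b = 122186.
Δ = 6·122539 − 387² = 585465.
m = (386·122539 − 387·122186)/585465 = 14072/585465; b = (6·122186 − 387·386)/585465 = 194578/195155.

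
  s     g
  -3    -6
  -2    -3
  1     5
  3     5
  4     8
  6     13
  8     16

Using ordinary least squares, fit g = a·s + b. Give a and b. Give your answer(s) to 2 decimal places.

a = 1.94, b = 0.71

Normal-equation sums: Σs·s = 139, Σs = 17, Σ1 = 7.
Right-hand side: Σs·g = 282, Σg = 38.
Normal equations: [[139, 17]; [17, 7]]·[a, b]ᵀ = [282, 38]ᵀ.
Δ = 139·7 − 17² = 684.
a = (282·7 − 17·38)/684 = 332/171; b = (139·38 − 17·282)/684 = 122/171.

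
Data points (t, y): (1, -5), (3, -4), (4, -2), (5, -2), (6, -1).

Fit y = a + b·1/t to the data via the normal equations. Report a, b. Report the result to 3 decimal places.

a = -1.227, b = -4.034

Sums needed: Σ1 = 5, Σ1/t = 39/20, Σ1/t·1/t = 4469/3600.
And Σy = -14, Σ1/t·y = -37/5.
MᵀM·[a, b]ᵀ = Mᵀy becomes [[5, 39/20]; [39/20, 4469/3600]]·[a, b]ᵀ = [-14, -37/5]ᵀ.
Eliminating b: (4469/3600)·(row 1) − (39/20)·(row 2) gives (541/225)·a = (4469/3600)·(-14) − (39/20)·(-37/5) = -5309/1800, so a = -5309/4328.
Then b = ((-37/5) − (39/20)·(-5309/4328))/(4469/3600) = -4365/1082.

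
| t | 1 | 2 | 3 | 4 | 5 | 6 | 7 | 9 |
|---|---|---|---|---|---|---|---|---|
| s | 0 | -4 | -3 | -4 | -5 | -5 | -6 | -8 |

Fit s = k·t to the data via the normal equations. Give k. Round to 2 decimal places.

k = -0.91

Entries of MᵀM: Σt·t = 221.
Right-hand side: Σt·s = -202.
So MᵀM·[k]ᵀ = Mᵀs: [[221]]·[k]ᵀ = [-202]ᵀ.
Hence k = -202 / 221 ≈ -0.914027.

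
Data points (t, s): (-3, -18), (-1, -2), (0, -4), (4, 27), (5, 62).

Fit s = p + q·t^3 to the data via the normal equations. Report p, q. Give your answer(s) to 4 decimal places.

p = -3.6054, q = 0.5157

Entries of AᵀA: Σ1 = 5, Σt^3 = 161, Σt^3·t^3 = 20451.
And Σs = 65, Σt^3·s = 9966.
AᵀA·[p, q]ᵀ = Aᵀs becomes [[5, 161]; [161, 20451]]·[p, q]ᵀ = [65, 9966]ᵀ.
Δ = 5·20451 − 161² = 76334.
p = (65·20451 − 161·9966)/76334 = -275211/76334; q = (5·9966 − 161·65)/76334 = 39365/76334.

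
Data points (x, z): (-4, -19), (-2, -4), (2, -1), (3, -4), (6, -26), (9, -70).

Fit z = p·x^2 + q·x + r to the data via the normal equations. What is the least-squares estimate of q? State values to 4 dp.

q = 1.1574

The normal system MᵀM·[p, q, r]ᵀ = Mᵀz is [[8226, 908, 150]; [908, 150, 14]; [150, 14, 6]]·[p, q, r]ᵀ = [-6966, -716, -124]ᵀ.
Row-reducing yields p = -161648/160365, q = 61867/53455, r = 293921/160365.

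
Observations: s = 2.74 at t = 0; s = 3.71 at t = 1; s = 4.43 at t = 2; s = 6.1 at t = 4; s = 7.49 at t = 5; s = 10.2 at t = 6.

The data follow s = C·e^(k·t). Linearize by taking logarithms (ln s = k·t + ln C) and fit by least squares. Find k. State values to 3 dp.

Linearized form: ln s = k·t + ln C. From the 6 transformed points,
XᵀX = [[82.0000, 18.0000]; [18.0000, 6]], rhs = [35.5232, 9.9516]ᵀ  (here Σt = 18.0000, Σ(t)² = 82.0000, Σln s = 9.9516, Σt·ln s = 35.5232).
Solving (det = 168.0000): k = 0.20244, ln C = 1.05129.

k = 0.202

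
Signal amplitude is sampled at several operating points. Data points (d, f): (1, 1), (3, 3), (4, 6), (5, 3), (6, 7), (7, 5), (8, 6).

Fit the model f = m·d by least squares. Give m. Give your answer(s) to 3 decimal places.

Sums needed: Σd·d = 200.
Moment sums: Σd·f = 174.
AᵀA·[m]ᵀ = Aᵀf becomes [[200]]·[m]ᵀ = [174]ᵀ.
Hence m = 174 / 200 ≈ 0.87.

m = 0.870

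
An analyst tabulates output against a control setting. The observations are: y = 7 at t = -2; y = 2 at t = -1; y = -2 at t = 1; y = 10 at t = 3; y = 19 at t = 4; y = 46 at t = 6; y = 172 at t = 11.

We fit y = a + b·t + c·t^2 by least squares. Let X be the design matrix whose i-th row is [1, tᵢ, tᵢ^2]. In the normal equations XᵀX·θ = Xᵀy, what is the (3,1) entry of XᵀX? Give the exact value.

188

Row 3 ↔ basis t^2, column 1 ↔ basis 1, so (XᵀX)_{3,1} = Σᵢ t^2 = (4)·(1) + (1)·(1) + (1)·(1) + (9)·(1) + (16)·(1) + (36)·(1) + (121)·(1) = 188.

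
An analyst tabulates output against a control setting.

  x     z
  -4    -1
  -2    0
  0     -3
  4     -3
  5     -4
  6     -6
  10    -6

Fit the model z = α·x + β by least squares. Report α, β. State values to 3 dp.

α = -0.423, β = -2.137

Sums needed: Σx·x = 197, Σx = 19, Σ1 = 7.
And Σx·z = -124, Σz = -23.
MᵀM·[α, β]ᵀ = Mᵀz becomes [[197, 19]; [19, 7]]·[α, β]ᵀ = [-124, -23]ᵀ.
Eliminating β: 7·(row 1) − 19·(row 2) gives 1018·α = 7·(-124) − 19·(-23) = -431, so α = -431/1018.
Then β = ((-23) − 19·(-431/1018))/7 = -2175/1018.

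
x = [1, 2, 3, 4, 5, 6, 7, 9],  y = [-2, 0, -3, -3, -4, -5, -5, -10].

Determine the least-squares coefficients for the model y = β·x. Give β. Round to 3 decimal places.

β = -0.896

Normal-equation sums: Σx·x = 221.
For Mᵀy: Σx·y = -198.
So MᵀM·[β]ᵀ = Mᵀy: [[221]]·[β]ᵀ = [-198]ᵀ.
β = (-198)/221 = -0.895928.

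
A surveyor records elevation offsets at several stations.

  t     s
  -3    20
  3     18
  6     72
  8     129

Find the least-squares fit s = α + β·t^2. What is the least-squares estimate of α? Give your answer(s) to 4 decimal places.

α = 0.8425

With design matrix X, XᵀX = [[4, 118]; [118, 5554]] and Xᵀs = [239, 11190]ᵀ.
det = 4·5554 − 118² = 8292.
α = (239·5554 − 118·11190)/8292 = 3493/4146; β = (4·11190 − 118·239)/8292 = 8279/4146.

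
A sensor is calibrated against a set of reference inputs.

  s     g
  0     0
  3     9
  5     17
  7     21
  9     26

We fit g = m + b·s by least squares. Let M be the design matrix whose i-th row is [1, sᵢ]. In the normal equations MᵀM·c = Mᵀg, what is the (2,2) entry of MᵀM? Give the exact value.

Row 2 ↔ basis s, column 2 ↔ basis s, so (MᵀM)_{2,2} = Σᵢ (s)·(s) = (0)·(0) + (3)·(3) + (5)·(5) + (7)·(7) + (9)·(9) = 164.

164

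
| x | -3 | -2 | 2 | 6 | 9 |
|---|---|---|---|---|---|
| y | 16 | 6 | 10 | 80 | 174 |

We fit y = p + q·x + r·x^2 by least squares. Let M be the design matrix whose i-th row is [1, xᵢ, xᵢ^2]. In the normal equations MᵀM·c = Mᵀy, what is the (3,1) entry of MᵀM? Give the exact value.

134

Row 3 ↔ basis x^2, column 1 ↔ basis 1, so (MᵀM)_{3,1} = Σᵢ x^2 = (9)·(1) + (4)·(1) + (4)·(1) + (36)·(1) + (81)·(1) = 134.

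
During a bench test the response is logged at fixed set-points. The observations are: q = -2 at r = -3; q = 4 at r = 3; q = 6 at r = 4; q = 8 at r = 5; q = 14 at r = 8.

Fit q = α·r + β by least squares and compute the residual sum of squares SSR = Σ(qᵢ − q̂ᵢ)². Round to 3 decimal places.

SSR = 6.184

The normal system MᵀM·[α, β]ᵀ = Mᵀq is [[123, 17]; [17, 5]]·[α, β]ᵀ = [194, 30]ᵀ.
det = 123·5 − 17² = 326.
α = (194·5 − 17·30)/326 = 230/163; β = (123·30 − 17·194)/326 = 196/163.
Residuals: 168/163, -234/163, -138/163, -42/163, 246/163; SSR = 1008/163.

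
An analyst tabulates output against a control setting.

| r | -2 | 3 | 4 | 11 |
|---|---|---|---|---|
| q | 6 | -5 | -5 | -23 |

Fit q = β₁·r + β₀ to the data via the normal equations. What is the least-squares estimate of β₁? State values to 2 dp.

β₁ = -2.23

From the data, Σr·r = 150, Σr = 16, Σ1 = 4.
And Σr·q = -300, Σq = -27.
Eliminating β₀: 4·(row 1) − 16·(row 2) gives 344·β₁ = 4·(-300) − 16·(-27) = -768, so β₁ = -96/43.
Then β₀ = ((-27) − 16·(-96/43))/4 = 375/172.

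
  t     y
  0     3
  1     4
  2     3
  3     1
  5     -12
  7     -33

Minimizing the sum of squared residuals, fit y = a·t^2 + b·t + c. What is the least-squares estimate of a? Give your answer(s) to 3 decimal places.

Forming MᵀM = [[3124, 504, 88]; [504, 88, 18]; [88, 18, 6]] and Mᵀy = [-1892, -278, -34]ᵀ gives MᵀM·[a, b, c]ᵀ = Mᵀy.
Row-reducing yields a = -77/71, b = 176/71, c = 199/71.

a = -1.085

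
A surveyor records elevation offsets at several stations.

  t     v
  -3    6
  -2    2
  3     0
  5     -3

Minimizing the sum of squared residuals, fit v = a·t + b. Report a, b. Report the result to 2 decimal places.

Compute the Gram sums: Σt·t = 47, Σt = 3, Σ1 = 4.
And Σt·v = -37, Σv = 5.
det = 47·4 − 3² = 179.
a = ((-37)·4 − 3·5)/179 = -163/179; b = (47·5 − 3·(-37))/179 = 346/179.

a = -0.91, b = 1.93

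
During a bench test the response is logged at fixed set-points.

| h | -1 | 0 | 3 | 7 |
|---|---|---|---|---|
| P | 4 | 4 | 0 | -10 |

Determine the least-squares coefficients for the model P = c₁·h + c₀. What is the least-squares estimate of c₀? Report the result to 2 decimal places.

The normal equations are: 59·c₁ + 9·c₀ = -74;  9·c₁ + 4·c₀ = -2.
(Σh·h = 59, Σh = 9, Σ1 = 4, Σh·P = -74, ΣP = -2.)
Δ = 59·4 − 9² = 155.
c₁ = ((-74)·4 − 9·(-2))/155 = -278/155; c₀ = (59·(-2) − 9·(-74))/155 = 548/155.

c₀ = 3.54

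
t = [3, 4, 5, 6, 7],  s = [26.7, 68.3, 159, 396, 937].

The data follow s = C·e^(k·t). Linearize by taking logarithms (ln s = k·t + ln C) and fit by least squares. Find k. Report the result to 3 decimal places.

Let Y = ln s. Fitting Y = k·t + ln C by least squares:
Over the data: Σt = 25.0000, Σ(t)² = 135.0000, Σln s = 25.4016, Σt·ln s = 135.8814.
Normal system: [[135.0000, 25.0000]; [25.0000, 5]]·[k, ln C]ᵀ = [135.8814, 25.4016]ᵀ.
Δ = 135.0000·5 − (25.0000)² = 50.0000; k = (135.8814·5 − 25.0000·25.4016)/50.0000 = 0.88735, ln C = (135.0000·25.4016 − 25.0000·135.8814)/50.0000 = 0.64354.

k = 0.887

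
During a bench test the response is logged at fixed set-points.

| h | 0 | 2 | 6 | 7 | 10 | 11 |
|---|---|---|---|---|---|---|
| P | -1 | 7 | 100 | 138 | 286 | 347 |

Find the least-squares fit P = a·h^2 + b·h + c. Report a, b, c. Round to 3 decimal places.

The normal equations are: 28354·a + 2898·b + 310·c = 80977;  2898·a + 310·b + 36·c = 8257;  310·a + 36·b + 6·c = 877.
Solving the 3×3 system (Gaussian elimination) gives a = 365597/123398, b = -52727/61699, c = -9990/5609.

a = 2.963, b = -0.855, c = -1.781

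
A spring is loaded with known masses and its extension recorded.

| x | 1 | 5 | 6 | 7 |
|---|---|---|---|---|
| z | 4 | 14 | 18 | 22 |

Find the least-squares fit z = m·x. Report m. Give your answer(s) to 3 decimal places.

Entries of MᵀM: Σx·x = 111.
For Mᵀz: Σx·z = 336.
MᵀM·[m]ᵀ = Mᵀz becomes [[111]]·[m]ᵀ = [336]ᵀ.
Hence m = 336 / 111 ≈ 3.02703.

m = 3.027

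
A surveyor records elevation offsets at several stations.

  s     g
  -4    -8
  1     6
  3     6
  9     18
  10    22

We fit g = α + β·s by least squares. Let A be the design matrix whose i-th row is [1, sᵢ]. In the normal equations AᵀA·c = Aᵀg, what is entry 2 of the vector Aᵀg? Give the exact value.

Entry 2 ↔ basis s, so (Aᵀg)_{2} = Σᵢ (s)·gᵢ = (-4)·(-8) + (1)·(6) + (3)·(6) + (9)·(18) + (10)·(22) = 438.

438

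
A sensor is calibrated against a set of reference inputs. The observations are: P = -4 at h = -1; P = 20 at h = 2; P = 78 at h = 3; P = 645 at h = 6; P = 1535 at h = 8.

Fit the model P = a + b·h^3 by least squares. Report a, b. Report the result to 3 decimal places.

a = -2.839, b = 3.003

The normal equations are: 5·a + 762·b = 2274;  762·a + 309594·b = 927510.
det = 5·309594 − 762² = 967326.
a = (2274·309594 − 762·927510)/967326 = -457644/161221; b = (5·927510 − 762·2274)/967326 = 484127/161221.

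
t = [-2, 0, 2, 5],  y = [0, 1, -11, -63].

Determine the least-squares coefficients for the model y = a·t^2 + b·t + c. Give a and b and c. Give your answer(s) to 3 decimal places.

a = -2.018, b = -2.867, c = 1.987

Forming MᵀM = [[657, 125, 33]; [125, 33, 5]; [33, 5, 4]] and Mᵀy = [-1619, -337, -73]ᵀ gives MᵀM·[a, b, c]ᵀ = Mᵀy.
Row-reducing yields a = -1203/596, b = -1709/596, c = 296/149.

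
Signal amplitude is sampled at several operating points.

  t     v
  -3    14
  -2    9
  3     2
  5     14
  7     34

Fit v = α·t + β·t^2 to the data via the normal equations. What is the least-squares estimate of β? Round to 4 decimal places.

The normal equations are: 96·α + 460·β = 254;  460·α + 3204·β = 2196.
(Σt·t = 96, Σt·t^2 = 460, Σt^2·t^2 = 3204, Σt·v = 254, Σt^2·v = 2196.)
Eliminating β: 3204·(row 1) − 460·(row 2) gives 95984·α = 3204·254 − 460·2196 = -196344, so α = -24543/11998.
Then β = (2196 − 460·(-24543/11998))/3204 = 11747/11998.

β = 0.9791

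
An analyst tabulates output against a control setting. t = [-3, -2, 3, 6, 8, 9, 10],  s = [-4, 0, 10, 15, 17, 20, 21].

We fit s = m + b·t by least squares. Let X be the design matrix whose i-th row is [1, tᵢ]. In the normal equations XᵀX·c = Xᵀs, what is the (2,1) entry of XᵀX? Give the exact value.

31

Row 2 ↔ basis t, column 1 ↔ basis 1, so (XᵀX)_{2,1} = Σᵢ t = (-3)·(1) + (-2)·(1) + (3)·(1) + (6)·(1) + (8)·(1) + (9)·(1) + (10)·(1) = 31.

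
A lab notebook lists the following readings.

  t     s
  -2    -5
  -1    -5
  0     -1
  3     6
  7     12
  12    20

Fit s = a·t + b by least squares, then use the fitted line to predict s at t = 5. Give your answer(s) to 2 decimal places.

Normal-equation sums: Σt·t = 207, Σt = 19, Σ1 = 6.
Moment sums: Σt·s = 357, Σs = 27.
Δ = 207·6 − 19² = 881.
a = (357·6 − 19·27)/881 = 1629/881; b = (207·27 − 19·357)/881 = -1194/881.
At t = 5: ŝ = (1629/881)·(5) + (-1194/881)·(1) = 6951/881.

ŝ = 7.89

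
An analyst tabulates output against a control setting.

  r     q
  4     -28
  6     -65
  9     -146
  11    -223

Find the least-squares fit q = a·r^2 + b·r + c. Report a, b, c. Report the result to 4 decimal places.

a = -2.0000, b = 2.2759, c = -5.5690

With design matrix A, AᵀA = [[22754, 2340, 254]; [2340, 254, 30]; [254, 30, 4]] and Aᵀq = [-41597, -4269, -462]ᵀ.
Inverting the 3×3 Gram matrix, [a, b, c]ᵀ = [-2, 66/29, -323/58]ᵀ.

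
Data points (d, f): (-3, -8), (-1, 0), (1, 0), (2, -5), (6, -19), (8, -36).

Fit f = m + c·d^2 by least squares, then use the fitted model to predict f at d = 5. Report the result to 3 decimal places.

With design matrix M, MᵀM = [[6, 115]; [115, 5491]] and Mᵀf = [-68, -3080]ᵀ.
det = 6·5491 − 115² = 19721.
m = ((-68)·5491 − 115·(-3080))/19721 = -36/37; c = (6·(-3080) − 115·(-68))/19721 = -20/37.
At d = 5: f̂ = (-36/37)·(1) + (-20/37)·(25) = -536/37.

f̂ = -14.486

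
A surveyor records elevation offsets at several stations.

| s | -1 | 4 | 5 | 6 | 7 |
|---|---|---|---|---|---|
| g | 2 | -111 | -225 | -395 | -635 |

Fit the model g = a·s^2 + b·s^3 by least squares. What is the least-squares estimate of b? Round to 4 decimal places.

XᵀX·[a, b]ᵀ = Xᵀg reads: 4579·a + 28731·b = -52734;  28731·a + 184027·b = -338356.
(Σs^2·s^2 = 4579, Σs^2·s^3 = 28731, Σs^3·s^3 = 184027, Σs^2·g = -52734, Σs^3·g = -338356.)
Δ = 4579·184027 − 28731² = 17189272.
a = ((-52734)·184027 − 28731·(-338356))/17189272 = 8413209/8594636; b = (4579·(-338356) − 28731·(-52734))/17189272 = -17115785/8594636.

b = -1.9914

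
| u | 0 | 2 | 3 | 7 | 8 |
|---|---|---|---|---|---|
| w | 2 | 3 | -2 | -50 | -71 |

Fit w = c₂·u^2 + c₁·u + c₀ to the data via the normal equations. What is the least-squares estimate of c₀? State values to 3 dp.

Sums needed: Σu^2·u^2 = 6594, Σu^2·u = 890, Σu^2 = 126, Σu·u = 126, Σu = 20, Σ1 = 5.
And Σu^2·w = -7000, Σu·w = -918, Σw = -118.
So MᵀM·[c₂, c₁, c₀]ᵀ = Mᵀw: [[6594, 890, 126]; [890, 126, 20]; [126, 20, 5]]·[c₂, c₁, c₀]ᵀ = [-7000, -918, -118]ᵀ.
Row-reducing yields c₂ = -16323/10336, c₁ = 36757/10336, c₀ = 10191/5168.

c₀ = 1.972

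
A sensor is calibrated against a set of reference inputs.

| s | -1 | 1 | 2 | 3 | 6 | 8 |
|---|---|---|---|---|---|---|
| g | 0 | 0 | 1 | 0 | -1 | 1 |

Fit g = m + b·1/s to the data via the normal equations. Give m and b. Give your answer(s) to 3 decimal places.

Forming XᵀX = [[6, 9/8]; [9/8, 1385/576]] and Xᵀg = [1, 11/24]ᵀ gives XᵀX·[m, b]ᵀ = Xᵀg.
Determinant 6·(1385/576) − (9/8)² = 2527/192.
m = (1·(1385/576) − (9/8)·(11/24))/(2527/192) = 1088/7581; b = (6·(11/24) − (9/8)·1)/(2527/192) = 312/2527.

m = 0.144, b = 0.123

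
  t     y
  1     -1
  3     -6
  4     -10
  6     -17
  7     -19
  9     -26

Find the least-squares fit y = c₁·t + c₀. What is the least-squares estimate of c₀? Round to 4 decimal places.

From the data, Σt·t = 192, Σt = 30, Σ1 = 6.
Moment sums: Σt·y = -528, Σy = -79.
So MᵀM·[c₁, c₀]ᵀ = Mᵀy: [[192, 30]; [30, 6]]·[c₁, c₀]ᵀ = [-528, -79]ᵀ.
Δ = 192·6 − 30² = 252.
c₁ = ((-528)·6 − 30·(-79))/252 = -19/6; c₀ = (192·(-79) − 30·(-528))/252 = 8/3.

c₀ = 2.6667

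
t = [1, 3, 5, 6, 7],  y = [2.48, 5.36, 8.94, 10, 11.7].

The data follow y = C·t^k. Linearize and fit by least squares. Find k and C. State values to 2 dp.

k = 0.80, C = 2.41

With ln yᵢ as the transformed response and ln tᵢ as the regressor:
Σln t = 6.4457, Σ(ln t)² = 10.7942, Σln y = 9.5399, Σln t·ln y = 14.2819.
Equations: 10.7942·k + 6.4457·ln C = 14.2819;  6.4457·k + 5·ln C = 9.5399.
Δ = 10.7942·5 − (6.4457)² = 12.4237; k = (14.2819·5 − 6.4457·9.5399)/12.4237 = 0.79828, ln C = (10.7942·9.5399 − 6.4457·14.2819)/12.4237 = 0.87888, so C = exp(0.87888) = 2.40821.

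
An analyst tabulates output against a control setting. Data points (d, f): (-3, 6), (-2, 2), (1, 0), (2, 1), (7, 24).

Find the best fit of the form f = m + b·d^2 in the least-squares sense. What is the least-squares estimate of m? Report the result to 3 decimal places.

m = -0.027

The normal system MᵀM·[m, b]ᵀ = Mᵀf is [[5, 67]; [67, 2515]]·[m, b]ᵀ = [33, 1242]ᵀ.
Determinant 5·2515 − 67² = 8086.
m = (33·2515 − 67·1242)/8086 = -219/8086; b = (5·1242 − 67·33)/8086 = 3999/8086.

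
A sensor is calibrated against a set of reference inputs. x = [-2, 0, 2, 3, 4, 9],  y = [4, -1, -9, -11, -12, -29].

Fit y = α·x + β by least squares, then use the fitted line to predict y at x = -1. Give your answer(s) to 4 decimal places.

ŷ = 1.2991

Entries of MᵀM: Σx·x = 114, Σx = 16, Σ1 = 6.
Right-hand side: Σx·y = -368, Σy = -58.
det = 114·6 − 16² = 428.
α = ((-368)·6 − 16·(-58))/428 = -320/107; β = (114·(-58) − 16·(-368))/428 = -181/107.
At x = -1: ŷ = (-320/107)·(-1) + (-181/107)·(1) = 139/107.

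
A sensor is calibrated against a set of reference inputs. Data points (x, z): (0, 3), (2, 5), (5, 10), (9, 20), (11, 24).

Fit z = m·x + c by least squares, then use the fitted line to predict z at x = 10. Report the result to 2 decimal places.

The normal system AᵀA·[m, c]ᵀ = Aᵀz is [[231, 27]; [27, 5]]·[m, c]ᵀ = [504, 62]ᵀ.
Δ = 231·5 − 27² = 426.
m = (504·5 − 27·62)/426 = 141/71; c = (231·62 − 27·504)/426 = 119/71.
At x = 10: ẑ = (141/71)·(10) + (119/71)·(1) = 1529/71.

ẑ = 21.54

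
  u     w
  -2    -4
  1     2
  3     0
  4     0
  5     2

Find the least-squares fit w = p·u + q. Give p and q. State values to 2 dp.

With design matrix X, XᵀX = [[55, 11]; [11, 5]] and Xᵀw = [20, 0]ᵀ.
Determinant 55·5 − 11² = 154.
p = (20·5 − 11·0)/154 = 50/77; q = (55·0 − 11·20)/154 = -10/7.

p = 0.65, q = -1.43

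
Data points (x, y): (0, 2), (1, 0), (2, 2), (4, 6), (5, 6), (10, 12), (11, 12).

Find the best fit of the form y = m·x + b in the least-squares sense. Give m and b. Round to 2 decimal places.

Compute the Gram sums: Σx·x = 267, Σx = 33, Σ1 = 7.
For Aᵀy: Σx·y = 310, Σy = 40.
Normal equations: [[267, 33]; [33, 7]]·[m, b]ᵀ = [310, 40]ᵀ.
Eliminating b: 7·(row 1) − 33·(row 2) gives 780·m = 7·310 − 33·40 = 850, so m = 85/78.
Then b = (40 − 33·(85/78))/7 = 15/26.

m = 1.09, b = 0.58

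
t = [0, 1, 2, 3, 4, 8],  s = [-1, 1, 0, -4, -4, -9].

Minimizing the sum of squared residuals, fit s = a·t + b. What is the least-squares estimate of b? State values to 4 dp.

b = 0.7667

Sums needed: Σt·t = 94, Σt = 18, Σ1 = 6.
For Mᵀs: Σt·s = -99, Σs = -17.
So MᵀM·[a, b]ᵀ = Mᵀs: [[94, 18]; [18, 6]]·[a, b]ᵀ = [-99, -17]ᵀ.
Eliminating b: 6·(row 1) − 18·(row 2) gives 240·a = 6·(-99) − 18·(-17) = -288, so a = -6/5.
Then b = ((-17) − 18·(-6/5))/6 = 23/30.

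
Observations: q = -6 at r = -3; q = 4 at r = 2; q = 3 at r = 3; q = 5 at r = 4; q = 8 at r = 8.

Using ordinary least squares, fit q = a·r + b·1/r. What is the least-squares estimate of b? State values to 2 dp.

The normal equations are: 102·a + 5·b = 119;  5·a + (317/576)·b = 29/4.
det = 102·(317/576) − 5² = 2989/96.
a = (119·(317/576) − 5·(29/4))/(2989/96) = 16843/17934; b = (102·(29/4) − 5·119)/(2989/96) = 13872/2989.

b = 4.64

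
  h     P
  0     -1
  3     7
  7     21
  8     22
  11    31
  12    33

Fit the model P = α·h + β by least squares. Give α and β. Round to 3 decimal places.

α = 2.891, β = -0.920

The normal equations are: 387·α + 41·β = 1081;  41·α + 6·β = 113.
(Σh·h = 387, Σh = 41, Σ1 = 6, Σh·P = 1081, ΣP = 113.)
Δ = 387·6 − 41² = 641.
α = (1081·6 − 41·113)/641 = 1853/641; β = (387·113 − 41·1081)/641 = -590/641.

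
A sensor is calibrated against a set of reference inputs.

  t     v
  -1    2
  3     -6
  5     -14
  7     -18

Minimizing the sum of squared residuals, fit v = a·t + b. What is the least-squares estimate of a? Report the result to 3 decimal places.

Forming MᵀM = [[84, 14]; [14, 4]] and Mᵀv = [-216, -36]ᵀ gives MᵀM·[a, b]ᵀ = Mᵀv.
Determinant 84·4 − 14² = 140.
a = ((-216)·4 − 14·(-36))/140 = -18/7; b = (84·(-36) − 14·(-216))/140 = 0.

a = -2.571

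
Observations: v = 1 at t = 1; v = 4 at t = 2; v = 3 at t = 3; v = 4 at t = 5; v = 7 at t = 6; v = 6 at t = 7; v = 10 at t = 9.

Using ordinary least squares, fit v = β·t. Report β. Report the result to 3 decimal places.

MᵀM·[β]ᵀ = Mᵀv reads: 205·β = 212.
(Σt·t = 205, Σt·v = 212.)
Hence β = 212 / 205 ≈ 1.03415.

β = 1.034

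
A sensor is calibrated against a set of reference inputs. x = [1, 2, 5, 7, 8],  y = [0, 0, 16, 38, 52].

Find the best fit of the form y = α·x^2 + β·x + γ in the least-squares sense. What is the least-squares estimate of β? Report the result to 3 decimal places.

The normal system MᵀM·[α, β, γ]ᵀ = Mᵀy is [[7139, 989, 143]; [989, 143, 23]; [143, 23, 5]]·[α, β, γ]ᵀ = [5590, 762, 106]ᵀ.
Inverting the 3×3 Gram matrix, [α, β, γ]ᵀ = [596/519, -1478/519, 252/173]ᵀ.

β = -2.848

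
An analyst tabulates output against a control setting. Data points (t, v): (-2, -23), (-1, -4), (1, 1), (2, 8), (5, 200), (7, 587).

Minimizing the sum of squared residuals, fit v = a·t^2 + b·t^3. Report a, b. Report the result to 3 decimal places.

a = -1.899, b = 1.982

Sums needed: Σt^2·t^2 = 3060, Σt^2·t^3 = 19932, Σt^3·t^3 = 133404.
Right-hand side: Σt^2·v = 33700, Σt^3·v = 226594.
MᵀM·[a, b]ᵀ = Mᵀv becomes [[3060, 19932]; [19932, 133404]]·[a, b]ᵀ = [33700, 226594]ᵀ.
Determinant 3060·133404 − 19932² = 10931616.
a = (33700·133404 − 19932·226594)/10931616 = -288289/151828; b = (3060·226594 − 19932·33700)/10931616 = 902885/455484.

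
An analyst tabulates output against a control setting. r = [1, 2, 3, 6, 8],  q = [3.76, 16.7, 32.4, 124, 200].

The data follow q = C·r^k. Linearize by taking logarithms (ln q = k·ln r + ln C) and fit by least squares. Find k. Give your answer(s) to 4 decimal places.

With ln qᵢ as the transformed response and ln rᵢ as the regressor:
Σln r = 5.6630, Σ(ln r)² = 9.2219, Σln q = 17.7366, Σln r·ln q = 25.4270.
Equations: 9.2219·k + 5.6630·ln C = 25.4270;  5.6630·k + 5·ln C = 17.7366.
Slope k = (n·Σln r·ln q − Σln r·Σln q)/(n·Σ(ln r)² − (Σln r)²) = (5·25.4270 − 5.6630·17.7366)/14.0403 = 1.90119; ln C = (Σln q − k·Σln r)/n = 1.39404.

k = 1.9012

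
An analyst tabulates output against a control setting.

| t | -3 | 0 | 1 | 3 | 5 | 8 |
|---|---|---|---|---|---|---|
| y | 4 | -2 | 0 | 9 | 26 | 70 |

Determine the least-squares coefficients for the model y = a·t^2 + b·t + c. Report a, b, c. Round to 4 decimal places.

a = 1.0268, b = 0.7833, c = -2.4759

Forming MᵀM = [[4884, 638, 108]; [638, 108, 14]; [108, 14, 6]] and Mᵀy = [5247, 705, 107]ᵀ gives MᵀM·[a, b, c]ᵀ = Mᵀy.
Inverting the 3×3 Gram matrix, [a, b, c]ᵀ = [111635/108726, 28387/36242, -134596/54363]ᵀ.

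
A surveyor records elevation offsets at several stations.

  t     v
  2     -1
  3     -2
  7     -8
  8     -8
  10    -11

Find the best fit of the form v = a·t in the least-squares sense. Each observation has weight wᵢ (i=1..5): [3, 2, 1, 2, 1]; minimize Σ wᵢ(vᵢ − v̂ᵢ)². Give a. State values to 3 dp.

Forming MᵀWM = [[307]] and MᵀWv = [-312]ᵀ gives MᵀWM·[a]ᵀ = MᵀWv.
Hence a = -312 / 307 ≈ -1.01629.

a = -1.016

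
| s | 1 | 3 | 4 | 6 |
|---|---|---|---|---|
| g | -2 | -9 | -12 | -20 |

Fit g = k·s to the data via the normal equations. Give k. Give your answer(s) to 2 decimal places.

Normal-equation sums: Σs·s = 62.
Right-hand side: Σs·g = -197.
Normal equations: [[62]]·[k]ᵀ = [-197]ᵀ.
k = (-197)/62 = -3.17742.

k = -3.18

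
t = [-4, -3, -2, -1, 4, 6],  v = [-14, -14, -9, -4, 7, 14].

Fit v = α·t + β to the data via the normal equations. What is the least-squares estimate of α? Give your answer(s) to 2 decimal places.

α = 2.83

Forming MᵀM = [[82, 0]; [0, 6]] and Mᵀv = [232, -20]ᵀ gives MᵀM·[α, β]ᵀ = Mᵀv.
Determinant 82·6 − 0² = 492.
α = (232·6 − 0·(-20))/492 = 116/41; β = (82·(-20) − 0·232)/492 = -10/3.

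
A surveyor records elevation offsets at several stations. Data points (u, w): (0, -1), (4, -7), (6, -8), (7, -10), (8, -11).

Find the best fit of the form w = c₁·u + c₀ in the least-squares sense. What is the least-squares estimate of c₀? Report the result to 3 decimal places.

c₀ = -1.275

Compute the Gram sums: Σu·u = 165, Σu = 25, Σ1 = 5.
For Mᵀw: Σu·w = -234, Σw = -37.
MᵀM·[c₁, c₀]ᵀ = Mᵀw becomes [[165, 25]; [25, 5]]·[c₁, c₀]ᵀ = [-234, -37]ᵀ.
Eliminating c₀: 5·(row 1) − 25·(row 2) gives 200·c₁ = 5·(-234) − 25·(-37) = -245, so c₁ = -49/40.
Then c₀ = ((-37) − 25·(-49/40))/5 = -51/40.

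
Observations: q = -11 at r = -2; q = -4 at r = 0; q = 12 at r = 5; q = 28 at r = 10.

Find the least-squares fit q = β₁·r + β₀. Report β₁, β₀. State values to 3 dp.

β₁ = 3.236, β₀ = -4.268

Setting ∂/∂β₁ … = 0 gives: 129·β₁ + 13·β₀ = 362;  13·β₁ + 4·β₀ = 25.
Determinant 129·4 − 13² = 347.
β₁ = (362·4 − 13·25)/347 = 1123/347; β₀ = (129·25 − 13·362)/347 = -1481/347.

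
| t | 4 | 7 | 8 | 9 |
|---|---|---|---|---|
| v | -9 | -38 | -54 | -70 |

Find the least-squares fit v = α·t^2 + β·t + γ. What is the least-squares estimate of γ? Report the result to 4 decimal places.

γ = -3.3122

XᵀX·[α, β, γ]ᵀ = Xᵀv reads: 13314·α + 1648·β + 210·γ = -11132;  1648·α + 210·β + 28·γ = -1364;  210·α + 28·β + 4·γ = -171.
Solving the 3×3 system (Gaussian elimination) gives α = -437/362, β = 619/181, γ = -1199/362.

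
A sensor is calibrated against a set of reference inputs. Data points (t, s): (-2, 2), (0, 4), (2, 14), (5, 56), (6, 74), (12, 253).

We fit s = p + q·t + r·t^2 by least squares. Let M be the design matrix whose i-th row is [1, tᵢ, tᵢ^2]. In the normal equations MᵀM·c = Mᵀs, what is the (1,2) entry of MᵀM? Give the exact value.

Row 1 ↔ basis 1, column 2 ↔ basis t, so (MᵀM)_{1,2} = Σᵢ t = (1)·(-2) + (1)·(0) + (1)·(2) + (1)·(5) + (1)·(6) + (1)·(12) = 23.

23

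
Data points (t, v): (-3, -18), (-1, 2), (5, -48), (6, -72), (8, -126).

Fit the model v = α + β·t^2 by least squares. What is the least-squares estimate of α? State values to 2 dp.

Entries of XᵀX: Σ1 = 5, Σt^2 = 135, Σt^2·t^2 = 6099.
Right-hand side: Σv = -262, Σt^2·v = -12016.
XᵀX·[α, β]ᵀ = Xᵀv becomes [[5, 135]; [135, 6099]]·[α, β]ᵀ = [-262, -12016]ᵀ.
Eliminating β: 6099·(row 1) − 135·(row 2) gives 12270·α = 6099·(-262) − 135·(-12016) = 24222, so α = 4037/2045.
Then β = ((-12016) − 135·(4037/2045))/6099 = -2471/1227.

α = 1.97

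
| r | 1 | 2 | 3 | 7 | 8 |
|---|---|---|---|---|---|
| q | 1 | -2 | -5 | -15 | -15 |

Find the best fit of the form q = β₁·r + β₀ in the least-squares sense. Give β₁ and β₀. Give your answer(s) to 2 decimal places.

XᵀX·[β₁, β₀]ᵀ = Xᵀq reads: 127·β₁ + 21·β₀ = -243;  21·β₁ + 5·β₀ = -36.
(Σr·r = 127, Σr = 21, Σ1 = 5, Σr·q = -243, Σq = -36.)
Eliminating β₀: 5·(row 1) − 21·(row 2) gives 194·β₁ = 5·(-243) − 21·(-36) = -459, so β₁ = -459/194.
Then β₀ = ((-36) − 21·(-459/194))/5 = 531/194.

β₁ = -2.37, β₀ = 2.74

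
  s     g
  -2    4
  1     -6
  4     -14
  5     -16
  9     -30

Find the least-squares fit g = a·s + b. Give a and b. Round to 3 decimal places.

The normal system AᵀA·[a, b]ᵀ = Aᵀg is [[127, 17]; [17, 5]]·[a, b]ᵀ = [-420, -62]ᵀ.
det = 127·5 − 17² = 346.
a = ((-420)·5 − 17·(-62))/346 = -523/173; b = (127·(-62) − 17·(-420))/346 = -367/173.

a = -3.023, b = -2.121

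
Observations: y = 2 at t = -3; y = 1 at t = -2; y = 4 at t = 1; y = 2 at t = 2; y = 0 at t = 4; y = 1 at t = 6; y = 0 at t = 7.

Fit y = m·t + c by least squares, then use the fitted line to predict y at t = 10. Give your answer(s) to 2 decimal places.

ŷ = 0.03

XᵀX·[m, c]ᵀ = Xᵀy reads: 119·m + 15·c = 6;  15·m + 7·c = 10.
(Σt·t = 119, Σt = 15, Σ1 = 7, Σt·y = 6, Σy = 10.)
Determinant 119·7 − 15² = 608.
m = (6·7 − 15·10)/608 = -27/152; c = (119·10 − 15·6)/608 = 275/152.
At t = 10: ŷ = (-27/152)·(10) + (275/152)·(1) = 5/152.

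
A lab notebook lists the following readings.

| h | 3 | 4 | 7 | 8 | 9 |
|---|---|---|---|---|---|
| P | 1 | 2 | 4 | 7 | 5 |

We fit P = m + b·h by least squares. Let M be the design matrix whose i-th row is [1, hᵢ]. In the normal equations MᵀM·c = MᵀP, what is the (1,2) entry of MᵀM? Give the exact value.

31

Row 1 ↔ basis 1, column 2 ↔ basis h, so (MᵀM)_{1,2} = Σᵢ h = (1)·(3) + (1)·(4) + (1)·(7) + (1)·(8) + (1)·(9) = 31.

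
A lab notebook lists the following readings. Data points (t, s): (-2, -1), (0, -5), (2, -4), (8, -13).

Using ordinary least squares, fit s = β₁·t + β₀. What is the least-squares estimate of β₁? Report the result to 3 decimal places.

Setting ∂/∂β₁ … = 0 gives: 72·β₁ + 8·β₀ = -110;  8·β₁ + 4·β₀ = -23.
det = 72·4 − 8² = 224.
β₁ = ((-110)·4 − 8·(-23))/224 = -8/7; β₀ = (72·(-23) − 8·(-110))/224 = -97/28.

β₁ = -1.143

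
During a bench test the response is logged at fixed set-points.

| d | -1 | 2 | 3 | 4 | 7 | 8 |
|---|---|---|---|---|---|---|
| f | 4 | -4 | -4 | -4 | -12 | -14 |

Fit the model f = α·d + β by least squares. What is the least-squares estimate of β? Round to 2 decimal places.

β = 1.72

The normal system AᵀA·[α, β]ᵀ = Aᵀf is [[143, 23]; [23, 6]]·[α, β]ᵀ = [-236, -34]ᵀ.
Δ = 143·6 − 23² = 329.
α = ((-236)·6 − 23·(-34))/329 = -634/329; β = (143·(-34) − 23·(-236))/329 = 566/329.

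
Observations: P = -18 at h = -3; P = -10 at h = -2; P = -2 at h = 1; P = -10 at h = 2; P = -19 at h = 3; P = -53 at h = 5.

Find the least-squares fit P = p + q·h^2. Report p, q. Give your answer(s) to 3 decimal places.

Compute the Gram sums: Σ1 = 6, Σh^2 = 52, Σh^2·h^2 = 820.
For AᵀP: ΣP = -112, Σh^2·P = -1740.
Normal equations: [[6, 52]; [52, 820]]·[p, q]ᵀ = [-112, -1740]ᵀ.
Eliminating q: 820·(row 1) − 52·(row 2) gives 2216·p = 820·(-112) − 52·(-1740) = -1360, so p = -170/277.
Then q = ((-1740) − 52·(-170/277))/820 = -577/277.

p = -0.614, q = -2.083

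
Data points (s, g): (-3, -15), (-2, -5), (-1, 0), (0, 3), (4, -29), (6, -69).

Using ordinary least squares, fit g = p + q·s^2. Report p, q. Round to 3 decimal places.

p = 2.714, q = -1.989

Sums needed: Σ1 = 6, Σs^2 = 66, Σs^2·s^2 = 1650.
Moment sums: Σg = -115, Σs^2·g = -3103.
So MᵀM·[p, q]ᵀ = Mᵀg: [[6, 66]; [66, 1650]]·[p, q]ᵀ = [-115, -3103]ᵀ.
Δ = 6·1650 − 66² = 5544.
p = ((-115)·1650 − 66·(-3103))/5544 = 19/7; q = (6·(-3103) − 66·(-115))/5544 = -919/462.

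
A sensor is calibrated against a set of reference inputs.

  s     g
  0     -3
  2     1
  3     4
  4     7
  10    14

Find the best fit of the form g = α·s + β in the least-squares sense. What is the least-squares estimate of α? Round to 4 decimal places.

α = 1.6655

XᵀX·[α, β]ᵀ = Xᵀg reads: 129·α + 19·β = 182;  19·α + 5·β = 23.
(Σs·s = 129, Σs = 19, Σ1 = 5, Σs·g = 182, Σg = 23.)
Δ = 129·5 − 19² = 284.
α = (182·5 − 19·23)/284 = 473/284; β = (129·23 − 19·182)/284 = -491/284.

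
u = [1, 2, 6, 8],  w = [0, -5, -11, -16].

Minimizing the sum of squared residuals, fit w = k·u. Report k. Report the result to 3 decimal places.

k = -1.943

The normal equations are: 105·k = -204.
(Σu·u = 105, Σu·w = -204.)
k = (-204)/105 = -1.94286.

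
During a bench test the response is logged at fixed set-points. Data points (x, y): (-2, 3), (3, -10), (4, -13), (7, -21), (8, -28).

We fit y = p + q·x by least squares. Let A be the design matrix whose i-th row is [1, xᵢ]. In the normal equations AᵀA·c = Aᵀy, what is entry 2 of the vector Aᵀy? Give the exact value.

Entry 2 ↔ basis x, so (Aᵀy)_{2} = Σᵢ (x)·yᵢ = (-2)·(3) + (3)·(-10) + (4)·(-13) + (7)·(-21) + (8)·(-28) = -459.

-459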